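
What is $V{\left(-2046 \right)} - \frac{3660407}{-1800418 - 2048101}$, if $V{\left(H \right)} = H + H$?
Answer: $- \frac{15744479341}{3848519} \approx -4091.0$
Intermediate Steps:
$V{\left(H \right)} = 2 H$
$V{\left(-2046 \right)} - \frac{3660407}{-1800418 - 2048101} = 2 \left(-2046\right) - \frac{3660407}{-1800418 - 2048101} = -4092 - \frac{3660407}{-1800418 - 2048101} = -4092 - \frac{3660407}{-3848519} = -4092 - 3660407 \left(- \frac{1}{3848519}\right) = -4092 - - \frac{3660407}{3848519} = -4092 + \frac{3660407}{3848519} = - \frac{15744479341}{3848519}$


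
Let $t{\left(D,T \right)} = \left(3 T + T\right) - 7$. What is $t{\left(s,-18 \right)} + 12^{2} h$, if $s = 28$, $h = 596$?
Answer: $85745$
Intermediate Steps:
$t{\left(D,T \right)} = -7 + 4 T$ ($t{\left(D,T \right)} = 4 T - 7 = -7 + 4 T$)
$t{\left(s,-18 \right)} + 12^{2} h = \left(-7 + 4 \left(-18\right)\right) + 12^{2} \cdot 596 = \left(-7 - 72\right) + 144 \cdot 596 = -79 + 85824 = 85745$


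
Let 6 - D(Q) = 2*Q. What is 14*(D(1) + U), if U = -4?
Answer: 0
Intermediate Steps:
D(Q) = 6 - 2*Q
14*(D(1) + U) = 14*((6 - 2*1) - 4) = 14*((6 - 2) - 4) = 14*(4 - 4) = 14*0 = 0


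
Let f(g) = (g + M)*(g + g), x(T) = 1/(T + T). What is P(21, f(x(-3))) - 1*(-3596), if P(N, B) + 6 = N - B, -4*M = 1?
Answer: 129991/36 ≈ 3610.9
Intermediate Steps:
M = -¼ (M = -¼*1 = -¼ ≈ -0.25000)
x(T) = 1/(2*T)
f(g) = 2*g*(-¼ + g) (f(g) = (g - ¼)*(g + g) = (-¼ + g)*(2*g) = 2*g*(-¼ + g))
P(N, B) = -6 + N - B (P(N, B) = -6 + (N - B) = -6 + N - B)
P(21, f(x(-3))) - 1*(-3596) = (-6 + 21 - (½)/(-3)*(-1 + 4*((½)/(-3)))/2) - 1*(-3596) = (-6 + 21 - (½)*(-⅓)*(-1 + 4*((½)*(-⅓)))/2) + 3596 = (-6 + 21 - (-1)*(-1 + 4*(-⅙))/(2*6)) + 3596 = (-6 + 21 - (-1)*(-1 - ⅔)/(2*6)) + 3596 = (-6 + 21 - (-1)*(-5)/(2*6*3)) + 3596 = (-6 + 21 - 1*5/36) + 3596 = (-6 + 21 - 5/36) + 3596 = 535/36 + 3596 = 129991/36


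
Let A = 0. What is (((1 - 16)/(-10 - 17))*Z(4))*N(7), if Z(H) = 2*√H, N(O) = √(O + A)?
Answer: 20*√7/9 ≈ 5.8794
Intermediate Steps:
N(O) = √O (N(O) = √(O + 0) = √O)
(((1 - 16)/(-10 - 17))*Z(4))*N(7) = (((1 - 16)/(-10 - 17))*(2*√4))*√7 = ((-15/(-27))*(2*2))*√7 = (-15*(-1/27)*4)*√7 = ((5/9)*4)*√7 = 20*√7/9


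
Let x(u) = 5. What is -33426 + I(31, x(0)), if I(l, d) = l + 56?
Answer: -33339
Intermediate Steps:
I(l, d) = 56 + l
-33426 + I(31, x(0)) = -33426 + (56 + 31) = -33426 + 87 = -33339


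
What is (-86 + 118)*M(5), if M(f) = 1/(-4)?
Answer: -8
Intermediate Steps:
M(f) = -¼
(-86 + 118)*M(5) = (-86 + 118)*(-¼) = 32*(-¼) = -8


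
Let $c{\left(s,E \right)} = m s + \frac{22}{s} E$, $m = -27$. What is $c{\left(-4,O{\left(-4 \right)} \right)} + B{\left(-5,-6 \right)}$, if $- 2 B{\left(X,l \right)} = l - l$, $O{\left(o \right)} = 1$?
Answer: $\frac{205}{2} \approx 102.5$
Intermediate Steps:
$B{\left(X,l \right)} = 0$ ($B{\left(X,l \right)} = - \frac{l - l}{2} = \left(- \frac{1}{2}\right) 0 = 0$)
$c{\left(s,E \right)} = - 27 s + \frac{22 E}{s}$ ($c{\left(s,E \right)} = - 27 s + \frac{22}{s} E = - 27 s + \frac{22 E}{s}$)
$c{\left(-4,O{\left(-4 \right)} \right)} + B{\left(-5,-6 \right)} = \left(\left(-27\right) \left(-4\right) + 22 \cdot 1 \frac{1}{-4}\right) + 0 = \left(108 + 22 \cdot 1 \left(- \frac{1}{4}\right)\right) + 0 = \left(108 - \frac{11}{2}\right) + 0 = \frac{205}{2} + 0 = \frac{205}{2}$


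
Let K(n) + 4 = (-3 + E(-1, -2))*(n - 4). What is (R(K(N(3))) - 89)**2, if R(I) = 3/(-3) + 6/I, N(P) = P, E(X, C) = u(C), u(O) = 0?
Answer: 9216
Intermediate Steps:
E(X, C) = 0
K(n) = 8 - 3*n (K(n) = -4 + (-3 + 0)*(n - 4) = -4 - 3*(-4 + n) = -4 + (12 - 3*n) = 8 - 3*n)
R(I) = -1 + 6/I (R(I) = 3*(-1/3) + 6/I = -1 + 6/I)
(R(K(N(3))) - 89)**2 = ((6 - (8 - 3*3))/(8 - 3*3) - 89)**2 = ((6 - (8 - 9))/(8 - 9) - 89)**2 = ((6 - 1*(-1))/(-1) - 89)**2 = (-(6 + 1) - 89)**2 = (-1*7 - 89)**2 = (-7 - 89)**2 = (-96)**2 = 9216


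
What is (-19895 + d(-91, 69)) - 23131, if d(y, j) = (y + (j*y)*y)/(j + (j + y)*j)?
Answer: -8987996/207 ≈ -43420.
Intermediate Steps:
d(y, j) = (y + j*y²)/(j + j*(j + y))
(-19895 + d(-91, 69)) - 23131 = (-19895 - 91*(1 + 69*(-91))/(69*(1 + 69 - 91))) - 23131 = (-19895 - 91*1/69*(1 - 6279)/(-21)) - 23131 = (-19895 - 91*1/69*(-1/21)*(-6278)) - 23131 = (-19895 - 81614/207) - 23131 = -4199879/207 - 23131 = -8987996/207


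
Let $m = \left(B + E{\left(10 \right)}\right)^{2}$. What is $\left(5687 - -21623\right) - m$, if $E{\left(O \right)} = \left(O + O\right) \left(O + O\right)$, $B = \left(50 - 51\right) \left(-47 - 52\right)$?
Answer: $-221691$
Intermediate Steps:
$B = 99$ ($B = \left(-1\right) \left(-99\right) = 99$)
$E{\left(O \right)} = 4 O^{2}$ ($E{\left(O \right)} = 2 O 2 O = 4 O^{2}$)
$m = 249001$ ($m = \left(99 + 4 \cdot 10^{2}\right)^{2} = \left(99 + 4 \cdot 100\right)^{2} = \left(99 + 400\right)^{2} = 499^{2} = 249001$)
$\left(5687 - -21623\right) - m = \left(5687 - -21623\right) - 249001 = \left(5687 + 21623\right) - 249001 = 27310 - 249001 = -221691$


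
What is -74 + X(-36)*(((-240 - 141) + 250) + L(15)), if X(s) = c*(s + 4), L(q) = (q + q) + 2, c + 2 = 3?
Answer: 3094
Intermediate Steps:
c = 1 (c = -2 + 3 = 1)
L(q) = 2 + 2*q (L(q) = 2*q + 2 = 2 + 2*q)
X(s) = 4 + s (X(s) = 1*(s + 4) = 1*(4 + s) = 4 + s)
-74 + X(-36)*(((-240 - 141) + 250) + L(15)) = -74 + (4 - 36)*(((-240 - 141) + 250) + (2 + 2*15)) = -74 - 32*((-381 + 250) + (2 + 30)) = -74 - 32*(-131 + 32) = -74 - 32*(-99) = -74 + 3168 = 3094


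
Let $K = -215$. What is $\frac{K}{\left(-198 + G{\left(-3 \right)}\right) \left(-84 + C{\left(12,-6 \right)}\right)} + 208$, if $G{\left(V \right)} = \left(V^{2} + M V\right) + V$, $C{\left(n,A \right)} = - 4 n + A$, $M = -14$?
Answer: $\frac{861077}{4140} \approx 207.99$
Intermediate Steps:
$C{\left(n,A \right)} = A - 4 n$
$G{\left(V \right)} = V^{2} - 13 V$ ($G{\left(V \right)} = \left(V^{2} - 14 V\right) + V = V^{2} - 13 V$)
$\frac{K}{\left(-198 + G{\left(-3 \right)}\right) \left(-84 + C{\left(12,-6 \right)}\right)} + 208 = - \frac{215}{\left(-198 - 3 \left(-13 - 3\right)\right) \left(-84 - 54\right)} + 208 = - \frac{215}{\left(-198 - -48\right) \left(-84 - 54\right)} + 208 = - \frac{215}{\left(-198 + 48\right) \left(-84 - 54\right)} + 208 = - \frac{215}{\left(-150\right) \left(-138\right)} + 208 = - \frac{215}{20700} + 208 = \left(-215\right) \frac{1}{20700} + 208 = - \frac{43}{4140} + 208 = \frac{861077}{4140}$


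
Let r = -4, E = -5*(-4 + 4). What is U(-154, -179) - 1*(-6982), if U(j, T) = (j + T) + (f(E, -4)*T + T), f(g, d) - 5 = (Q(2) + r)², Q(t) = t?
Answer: 4859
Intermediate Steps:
E = 0 (E = -5*0 = 0)
f(g, d) = 9 (f(g, d) = 5 + (2 - 4)² = 5 + (-2)² = 5 + 4 = 9)
U(j, T) = j + 11*T (U(j, T) = (j + T) + (9*T + T) = (T + j) + 10*T = j + 11*T)
U(-154, -179) - 1*(-6982) = (-154 + 11*(-179)) - 1*(-6982) = (-154 - 1969) + 6982 = -2123 + 6982 = 4859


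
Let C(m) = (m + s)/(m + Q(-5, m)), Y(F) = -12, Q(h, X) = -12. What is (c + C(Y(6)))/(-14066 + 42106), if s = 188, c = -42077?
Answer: -126253/84120 ≈ -1.5009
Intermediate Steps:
C(m) = (188 + m)/(-12 + m) (C(m) = (m + 188)/(m - 12) = (188 + m)/(-12 + m))
(c + C(Y(6)))/(-14066 + 42106) = (-42077 + (188 - 12)/(-12 - 12))/(-14066 + 42106) = (-42077 + 176/(-24))/28040 = (-42077 - 1/24*176)*(1/28040) = (-42077 - 22/3)*(1/28040) = -126253/3*1/28040 = -126253/84120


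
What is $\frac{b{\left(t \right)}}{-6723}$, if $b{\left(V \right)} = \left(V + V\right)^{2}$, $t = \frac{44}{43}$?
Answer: $- \frac{7744}{12430827} \approx -0.00062297$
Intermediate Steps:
$t = \frac{44}{43}$ ($t = 44 \cdot \frac{1}{43} = \frac{44}{43} \approx 1.0233$)
$b{\left(V \right)} = 4 V^{2}$ ($b{\left(V \right)} = \left(2 V\right)^{2} = 4 V^{2}$)
$\frac{b{\left(t \right)}}{-6723} = \frac{4 \left(\frac{44}{43}\right)^{2}}{-6723} = 4 \cdot \frac{1936}{1849} \left(- \frac{1}{6723}\right) = \frac{7744}{1849} \left(- \frac{1}{6723}\right) = - \frac{7744}{12430827}$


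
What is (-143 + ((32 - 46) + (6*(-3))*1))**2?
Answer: 30625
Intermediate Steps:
(-143 + ((32 - 46) + (6*(-3))*1))**2 = (-143 + (-14 - 18*1))**2 = (-143 + (-14 - 18))**2 = (-143 - 32)**2 = (-175)**2 = 30625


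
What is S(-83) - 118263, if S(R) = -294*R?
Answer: -93861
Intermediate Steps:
S(-83) - 118263 = -294*(-83) - 118263 = 24402 - 118263 = -93861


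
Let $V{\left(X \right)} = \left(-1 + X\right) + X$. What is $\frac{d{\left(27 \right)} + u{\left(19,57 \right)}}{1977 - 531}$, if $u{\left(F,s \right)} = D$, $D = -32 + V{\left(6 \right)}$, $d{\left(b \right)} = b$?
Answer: $\frac{1}{241} \approx 0.0041494$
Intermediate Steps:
$V{\left(X \right)} = -1 + 2 X$
$D = -21$ ($D = -32 + \left(-1 + 2 \cdot 6\right) = -32 + \left(-1 + 12\right) = -32 + 11 = -21$)
$u{\left(F,s \right)} = -21$
$\frac{d{\left(27 \right)} + u{\left(19,57 \right)}}{1977 - 531} = \frac{27 - 21}{1977 - 531} = \frac{6}{1446} = 6 \cdot \frac{1}{1446} = \frac{1}{241}$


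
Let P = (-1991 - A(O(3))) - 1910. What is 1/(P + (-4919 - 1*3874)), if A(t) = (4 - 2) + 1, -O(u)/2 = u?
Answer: -1/12697 ≈ -7.8759e-5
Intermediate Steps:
O(u) = -2*u
A(t) = 3 (A(t) = 2 + 1 = 3)
P = -3904 (P = (-1991 - 1*3) - 1910 = (-1991 - 3) - 1910 = -1994 - 1910 = -3904)
1/(P + (-4919 - 1*3874)) = 1/(-3904 + (-4919 - 1*3874)) = 1/(-3904 + (-4919 - 3874)) = 1/(-3904 - 8793) = 1/(-12697) = -1/12697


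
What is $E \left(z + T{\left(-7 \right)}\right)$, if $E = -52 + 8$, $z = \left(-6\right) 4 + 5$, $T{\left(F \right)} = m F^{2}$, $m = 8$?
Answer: $-16412$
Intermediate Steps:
$T{\left(F \right)} = 8 F^{2}$
$z = -19$ ($z = -24 + 5 = -19$)
$E = -44$
$E \left(z + T{\left(-7 \right)}\right) = - 44 \left(-19 + 8 \left(-7\right)^{2}\right) = - 44 \left(-19 + 8 \cdot 49\right) = - 44 \left(-19 + 392\right) = \left(-44\right) 373 = -16412$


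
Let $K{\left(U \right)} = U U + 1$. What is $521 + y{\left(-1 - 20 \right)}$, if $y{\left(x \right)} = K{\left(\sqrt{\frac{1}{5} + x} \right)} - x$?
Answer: $\frac{2611}{5} \approx 522.2$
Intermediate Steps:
$K{\left(U \right)} = 1 + U^{2}$ ($K{\left(U \right)} = U^{2} + 1 = 1 + U^{2}$)
$y{\left(x \right)} = \frac{6}{5}$ ($y{\left(x \right)} = \left(1 + \left(\sqrt{\frac{1}{5} + x}\right)^{2}\right) - x = \left(1 + \left(\frac{1}{5} + x\right)\right) - x = \left(\frac{6}{5} + x\right) - x = \frac{6}{5}$)
$521 + y{\left(-1 - 20 \right)} = 521 + \frac{6}{5} = \frac{2611}{5}$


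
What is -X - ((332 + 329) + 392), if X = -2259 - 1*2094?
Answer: 3300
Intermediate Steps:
X = -4353 (X = -2259 - 2094 = -4353)
-X - ((332 + 329) + 392) = -1*(-4353) - ((332 + 329) + 392) = 4353 - (661 + 392) = 4353 - 1*1053 = 4353 - 1053 = 3300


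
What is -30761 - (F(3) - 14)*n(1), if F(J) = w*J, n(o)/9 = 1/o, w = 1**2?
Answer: -30662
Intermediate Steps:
w = 1
n(o) = 9/o
F(J) = J (F(J) = 1*J = J)
-30761 - (F(3) - 14)*n(1) = -30761 - (3 - 14)*9/1 = -30761 - (-11)*9*1 = -30761 - (-11)*9 = -30761 - 1*(-99) = -30761 + 99 = -30662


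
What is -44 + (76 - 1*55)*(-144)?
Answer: -3068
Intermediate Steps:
-44 + (76 - 1*55)*(-144) = -44 + (76 - 55)*(-144) = -44 + 21*(-144) = -44 - 3024 = -3068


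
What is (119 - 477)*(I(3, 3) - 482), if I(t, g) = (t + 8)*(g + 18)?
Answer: 89858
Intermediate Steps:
I(t, g) = (8 + t)*(18 + g)
(119 - 477)*(I(3, 3) - 482) = (119 - 477)*((144 + 8*3 + 18*3 + 3*3) - 482) = -358*((144 + 24 + 54 + 9) - 482) = -358*(231 - 482) = -358*(-251) = 89858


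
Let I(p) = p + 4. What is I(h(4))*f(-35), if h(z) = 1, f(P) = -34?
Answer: -170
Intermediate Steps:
I(p) = 4 + p
I(h(4))*f(-35) = (4 + 1)*(-34) = 5*(-34) = -170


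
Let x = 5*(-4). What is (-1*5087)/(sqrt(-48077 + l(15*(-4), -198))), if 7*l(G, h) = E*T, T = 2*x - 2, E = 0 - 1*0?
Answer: 5087*I*sqrt(48077)/48077 ≈ 23.2*I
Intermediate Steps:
x = -20
E = 0 (E = 0 + 0 = 0)
T = -42 (T = 2*(-20) - 2 = -40 - 2 = -42)
l(G, h) = 0 (l(G, h) = (0*(-42))/7 = (1/7)*0 = 0)
(-1*5087)/(sqrt(-48077 + l(15*(-4), -198))) = (-1*5087)/(sqrt(-48077 + 0)) = -5087*(-I*sqrt(48077)/48077) = -(-5087)*I*sqrt(48077)/48077 = 5087*I*sqrt(48077)/48077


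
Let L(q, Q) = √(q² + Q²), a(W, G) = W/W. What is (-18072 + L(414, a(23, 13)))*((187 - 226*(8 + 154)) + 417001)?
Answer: -6877769472 + 380576*√171397 ≈ -6.7202e+9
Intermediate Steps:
a(W, G) = 1
L(q, Q) = √(Q² + q²)
(-18072 + L(414, a(23, 13)))*((187 - 226*(8 + 154)) + 417001) = (-18072 + √(1² + 414²))*((187 - 226*(8 + 154)) + 417001) = (-18072 + √(1 + 171396))*((187 - 226*162) + 417001) = (-18072 + √171397)*((187 - 36612) + 417001) = (-18072 + √171397)*(-36425 + 417001) = (-18072 + √171397)*380576 = -6877769472 + 380576*√171397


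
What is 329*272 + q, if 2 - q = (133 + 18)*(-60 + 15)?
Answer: 96285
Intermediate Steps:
q = 6797 (q = 2 - (133 + 18)*(-60 + 15) = 2 - 151*(-45) = 2 - 1*(-6795) = 2 + 6795 = 6797)
329*272 + q = 329*272 + 6797 = 89488 + 6797 = 96285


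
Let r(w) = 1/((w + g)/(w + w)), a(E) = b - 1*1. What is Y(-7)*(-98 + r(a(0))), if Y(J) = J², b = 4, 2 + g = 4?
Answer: -23716/5 ≈ -4743.2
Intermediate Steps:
g = 2 (g = -2 + 4 = 2)
a(E) = 3 (a(E) = 4 - 1*1 = 4 - 1 = 3)
r(w) = 2*w/(2 + w) (r(w) = 1/((w + 2)/(w + w)) = 1/((2 + w)/((2*w))) = 1/((2 + w)*(1/(2*w))) = 1/((2 + w)/(2*w)) = 2*w/(2 + w))
Y(-7)*(-98 + r(a(0))) = (-7)²*(-98 + 2*3/(2 + 3)) = 49*(-98 + 2*3/5) = 49*(-98 + 2*3*(⅕)) = 49*(-98 + 6/5) = 49*(-484/5) = -23716/5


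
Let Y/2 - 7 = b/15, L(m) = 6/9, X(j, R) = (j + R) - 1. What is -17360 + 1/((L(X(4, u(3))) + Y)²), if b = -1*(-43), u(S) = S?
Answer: -180613415/10404 ≈ -17360.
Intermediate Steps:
X(j, R) = -1 + R + j (X(j, R) = (R + j) - 1 = -1 + R + j)
L(m) = ⅔ (L(m) = 6*(⅑) = ⅔)
b = 43
Y = 296/15 (Y = 14 + 2*(43/15) = 14 + 86/15 = 296/15 ≈ 19.733)
-17360 + 1/((L(X(4, u(3))) + Y)²) = -17360 + 1/((⅔ + 296/15)²) = -17360 + 1/((102/5)²) = -17360 + 1/(10404/25) = -17360 + 25/10404 = -180613415/10404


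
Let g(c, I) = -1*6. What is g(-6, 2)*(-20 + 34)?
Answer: -84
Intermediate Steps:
g(c, I) = -6
g(-6, 2)*(-20 + 34) = -6*(-20 + 34) = -6*14 = -84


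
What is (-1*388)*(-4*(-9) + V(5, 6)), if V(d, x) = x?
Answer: -16296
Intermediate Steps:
(-1*388)*(-4*(-9) + V(5, 6)) = (-1*388)*(-4*(-9) + 6) = -388*(36 + 6) = -388*42 = -16296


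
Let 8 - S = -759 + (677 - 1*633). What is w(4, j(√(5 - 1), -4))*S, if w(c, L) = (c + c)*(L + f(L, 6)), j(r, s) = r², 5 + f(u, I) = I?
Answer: 28920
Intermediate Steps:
f(u, I) = -5 + I
w(c, L) = 2*c*(1 + L) (w(c, L) = (c + c)*(L + (-5 + 6)) = (2*c)*(L + 1) = (2*c)*(1 + L) = 2*c*(1 + L))
S = 723 (S = 8 - (-759 + (677 - 1*633)) = 8 - (-759 + (677 - 633)) = 8 - (-759 + 44) = 8 - 1*(-715) = 8 + 715 = 723)
w(4, j(√(5 - 1), -4))*S = (2*4*(1 + (√(5 - 1))²))*723 = (2*4*(1 + (√4)²))*723 = (2*4*(1 + 2²))*723 = (2*4*(1 + 4))*723 = (2*4*5)*723 = 40*723 = 28920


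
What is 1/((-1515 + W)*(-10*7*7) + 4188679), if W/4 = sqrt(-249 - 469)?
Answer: 4931029/24317805267641 + 1960*I*sqrt(718)/24317805267641 ≈ 2.0277e-7 + 2.1597e-9*I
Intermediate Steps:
W = 4*I*sqrt(718) (W = 4*sqrt(-249 - 469) = 4*sqrt(-718) = 4*(I*sqrt(718)) = 4*I*sqrt(718) ≈ 107.18*I)
1/((-1515 + W)*(-10*7*7) + 4188679) = 1/((-1515 + 4*I*sqrt(718))*(-10*7*7) + 4188679) = 1/((-1515 + 4*I*sqrt(718))*(-70*7) + 4188679) = 1/((-1515 + 4*I*sqrt(718))*(-490) + 4188679) = 1/((742350 - 1960*I*sqrt(718)) + 4188679) = 1/(4931029 - 1960*I*sqrt(718))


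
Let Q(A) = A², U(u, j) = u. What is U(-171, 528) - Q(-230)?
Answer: -53071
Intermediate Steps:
U(-171, 528) - Q(-230) = -171 - 1*(-230)² = -171 - 1*52900 = -171 - 52900 = -53071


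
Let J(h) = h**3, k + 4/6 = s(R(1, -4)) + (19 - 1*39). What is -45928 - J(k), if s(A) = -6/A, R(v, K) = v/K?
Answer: -1241056/27 ≈ -45965.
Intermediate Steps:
k = 10/3 (k = -2/3 + (-6/(1/(-4)) + (19 - 1*39)) = -2/3 + (-6/(1*(-1/4)) + (19 - 39)) = -2/3 + (-6/(-1/4) - 20) = -2/3 + (-6*(-4) - 20) = -2/3 + (24 - 20) = -2/3 + 4 = 10/3 ≈ 3.3333)
-45928 - J(k) = -45928 - (10/3)**3 = -45928 - 1*1000/27 = -45928 - 1000/27 = -1241056/27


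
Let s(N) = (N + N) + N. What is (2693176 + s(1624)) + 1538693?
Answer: 4236741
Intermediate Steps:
s(N) = 3*N (s(N) = 2*N + N = 3*N)
(2693176 + s(1624)) + 1538693 = (2693176 + 3*1624) + 1538693 = (2693176 + 4872) + 1538693 = 2698048 + 1538693 = 4236741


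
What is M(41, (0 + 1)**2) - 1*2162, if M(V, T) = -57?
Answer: -2219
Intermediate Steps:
M(41, (0 + 1)**2) - 1*2162 = -57 - 1*2162 = -57 - 2162 = -2219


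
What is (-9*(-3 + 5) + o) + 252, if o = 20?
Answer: 254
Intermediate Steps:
(-9*(-3 + 5) + o) + 252 = (-9*(-3 + 5) + 20) + 252 = (-9*2 + 20) + 252 = (-18 + 20) + 252 = 2 + 252 = 254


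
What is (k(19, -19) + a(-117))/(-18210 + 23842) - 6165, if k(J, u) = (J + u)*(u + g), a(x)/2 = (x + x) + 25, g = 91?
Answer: -1578259/256 ≈ -6165.1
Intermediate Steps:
a(x) = 50 + 4*x (a(x) = 2*((x + x) + 25) = 2*(2*x + 25) = 2*(25 + 2*x) = 50 + 4*x)
k(J, u) = (91 + u)*(J + u) (k(J, u) = (J + u)*(u + 91) = (J + u)*(91 + u) = (91 + u)*(J + u))
(k(19, -19) + a(-117))/(-18210 + 23842) - 6165 = (((-19)² + 91*19 + 91*(-19) + 19*(-19)) + (50 + 4*(-117)))/(-18210 + 23842) - 6165 = ((361 + 1729 - 1729 - 361) + (50 - 468))/5632 - 6165 = (0 - 418)*(1/5632) - 6165 = -418*1/5632 - 6165 = -19/256 - 6165 = -1578259/256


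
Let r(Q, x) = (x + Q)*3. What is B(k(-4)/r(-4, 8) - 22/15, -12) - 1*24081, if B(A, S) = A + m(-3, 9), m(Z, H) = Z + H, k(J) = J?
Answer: -120384/5 ≈ -24077.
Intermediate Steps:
m(Z, H) = H + Z
r(Q, x) = 3*Q + 3*x (r(Q, x) = (Q + x)*3 = 3*Q + 3*x)
B(A, S) = 6 + A (B(A, S) = A + (9 - 3) = A + 6 = 6 + A)
B(k(-4)/r(-4, 8) - 22/15, -12) - 1*24081 = (6 + (-4/(3*(-4) + 3*8) - 22/15)) - 1*24081 = (6 + (-4/(-12 + 24) - 22*1/15)) - 24081 = (6 + (-4/12 - 22/15)) - 24081 = (6 + (-4*1/12 - 22/15)) - 24081 = (6 + (-⅓ - 22/15)) - 24081 = (6 - 9/5) - 24081 = 21/5 - 24081 = -120384/5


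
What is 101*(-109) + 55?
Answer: -10954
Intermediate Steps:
101*(-109) + 55 = -11009 + 55 = -10954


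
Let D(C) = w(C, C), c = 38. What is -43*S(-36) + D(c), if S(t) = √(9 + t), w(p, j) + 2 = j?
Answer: 36 - 129*I*√3 ≈ 36.0 - 223.43*I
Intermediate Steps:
w(p, j) = -2 + j
D(C) = -2 + C
-43*S(-36) + D(c) = -43*√(9 - 36) + (-2 + 38) = -129*I*√3 + 36 = 36 - 129*I*√3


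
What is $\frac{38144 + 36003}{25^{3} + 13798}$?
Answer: $\frac{74147}{29423} \approx 2.52$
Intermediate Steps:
$\frac{38144 + 36003}{25^{3} + 13798} = \frac{74147}{15625 + 13798} = \frac{74147}{29423}$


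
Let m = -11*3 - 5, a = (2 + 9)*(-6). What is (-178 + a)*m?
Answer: 9272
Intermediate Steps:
a = -66 (a = 11*(-6) = -66)
m = -38 (m = -33 - 5 = -38)
(-178 + a)*m = (-178 - 66)*(-38) = -244*(-38) = 9272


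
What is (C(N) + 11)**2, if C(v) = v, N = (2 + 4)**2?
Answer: 2209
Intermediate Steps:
N = 36 (N = 6**2 = 36)
(C(N) + 11)**2 = (36 + 11)**2 = 47**2 = 2209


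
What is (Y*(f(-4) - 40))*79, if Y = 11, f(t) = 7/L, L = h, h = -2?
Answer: -75603/2 ≈ -37802.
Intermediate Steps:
L = -2
f(t) = -7/2 (f(t) = 7/(-2) = 7*(-½) = -7/2)
(Y*(f(-4) - 40))*79 = (11*(-7/2 - 40))*79 = (11*(-87/2))*79 = -957/2*79 = -75603/2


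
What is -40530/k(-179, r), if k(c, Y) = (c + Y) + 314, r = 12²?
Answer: -13510/93 ≈ -145.27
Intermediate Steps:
r = 144
k(c, Y) = 314 + Y + c (k(c, Y) = (Y + c) + 314 = 314 + Y + c)
-40530/k(-179, r) = -40530/(314 + 144 - 179) = -40530/279 = -40530*1/279 = -13510/93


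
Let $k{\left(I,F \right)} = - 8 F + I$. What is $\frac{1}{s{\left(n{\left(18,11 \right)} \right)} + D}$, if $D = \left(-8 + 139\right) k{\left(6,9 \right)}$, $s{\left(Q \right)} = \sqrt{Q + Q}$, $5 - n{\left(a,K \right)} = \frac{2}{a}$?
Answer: $- \frac{3537}{30580898} - \frac{3 \sqrt{22}}{336389878} \approx -0.0001157$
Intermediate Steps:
$k{\left(I,F \right)} = I - 8 F$
$n{\left(a,K \right)} = 5 - \frac{2}{a}$
$s{\left(Q \right)} = \sqrt{2} \sqrt{Q}$ ($s{\left(Q \right)} = \sqrt{2 Q} = \sqrt{2} \sqrt{Q}$)
$D = -8646$ ($D = \left(-8 + 139\right) \left(6 - 72\right) = 131 \left(6 - 72\right) = 131 \left(-66\right) = -8646$)
$\frac{1}{s{\left(n{\left(18,11 \right)} \right)} + D} = \frac{1}{\sqrt{2} \sqrt{5 - \frac{2}{18}} - 8646} = \frac{1}{\sqrt{2} \sqrt{5 - \frac{1}{9}} - 8646} = \frac{1}{\sqrt{2} \sqrt{\frac{44}{9}} - 8646} = \frac{1}{\sqrt{2} \frac{2 \sqrt{11}}{3} - 8646} = \frac{1}{\frac{2 \sqrt{22}}{3} - 8646} = \frac{1}{-8646 + \frac{2 \sqrt{22}}{3}}$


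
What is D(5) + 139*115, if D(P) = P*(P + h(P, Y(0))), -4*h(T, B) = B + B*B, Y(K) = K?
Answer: 16010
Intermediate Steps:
h(T, B) = -B/4 - B**2/4 (h(T, B) = -(B + B*B)/4 = -(B + B**2)/4 = -B/4 - B**2/4)
D(P) = P**2 (D(P) = P*(P - 1/4*0*(1 + 0)) = P*(P - 1/4*0*1) = P*(P + 0) = P*P = P**2)
D(5) + 139*115 = 5**2 + 139*115 = 25 + 15985 = 16010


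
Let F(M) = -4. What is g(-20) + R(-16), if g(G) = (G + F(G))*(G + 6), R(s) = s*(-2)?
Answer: 368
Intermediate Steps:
R(s) = -2*s
g(G) = (-4 + G)*(6 + G) (g(G) = (G - 4)*(G + 6) = (-4 + G)*(6 + G))
g(-20) + R(-16) = (-24 + (-20)² + 2*(-20)) - 2*(-16) = (-24 + 400 - 40) + 32 = 336 + 32 = 368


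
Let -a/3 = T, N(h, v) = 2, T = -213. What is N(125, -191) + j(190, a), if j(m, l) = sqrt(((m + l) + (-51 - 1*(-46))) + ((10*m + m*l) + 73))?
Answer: 2 + sqrt(124207) ≈ 354.43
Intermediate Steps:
a = 639 (a = -3*(-213) = 639)
j(m, l) = sqrt(68 + l + 11*m + l*m) (j(m, l) = sqrt(((l + m) + (-51 + 46)) + ((10*m + l*m) + 73)) = sqrt(((l + m) - 5) + (73 + 10*m + l*m)) = sqrt((-5 + l + m) + (73 + 10*m + l*m)) = sqrt(68 + l + 11*m + l*m))
N(125, -191) + j(190, a) = 2 + sqrt(68 + 639 + 11*190 + 639*190) = 2 + sqrt(68 + 639 + 2090 + 121410) = 2 + sqrt(124207)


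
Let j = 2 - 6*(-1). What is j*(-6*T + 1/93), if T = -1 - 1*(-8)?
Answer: -31240/93 ≈ -335.91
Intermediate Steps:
T = 7 (T = -1 + 8 = 7)
j = 8 (j = 2 + 6 = 8)
j*(-6*T + 1/93) = 8*(-6*7 + 1/93) = 8*(-42 + 1/93) = 8*(-3905/93) = -31240/93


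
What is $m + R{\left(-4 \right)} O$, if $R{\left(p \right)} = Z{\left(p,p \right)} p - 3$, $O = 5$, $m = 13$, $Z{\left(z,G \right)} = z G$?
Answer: $-322$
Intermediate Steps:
$Z{\left(z,G \right)} = G z$
$R{\left(p \right)} = -3 + p^{3}$ ($R{\left(p \right)} = p p p - 3 = p^{2} p - 3 = p^{3} - 3 = -3 + p^{3}$)
$m + R{\left(-4 \right)} O = 13 + \left(-3 + \left(-4\right)^{3}\right) 5 = 13 + \left(-3 - 64\right) 5 = 13 - 335 = -322$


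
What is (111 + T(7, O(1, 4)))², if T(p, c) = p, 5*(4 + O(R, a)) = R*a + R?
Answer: 13924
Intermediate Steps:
O(R, a) = -4 + R/5 + R*a/5 (O(R, a) = -4 + (R*a + R)/5 = -4 + (R + R*a)/5 = -4 + (R/5 + R*a/5) = -4 + R/5 + R*a/5)
(111 + T(7, O(1, 4)))² = (111 + 7)² = 118² = 13924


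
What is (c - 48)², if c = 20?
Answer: 784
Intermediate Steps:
(c - 48)² = (20 - 48)² = (-28)² = 784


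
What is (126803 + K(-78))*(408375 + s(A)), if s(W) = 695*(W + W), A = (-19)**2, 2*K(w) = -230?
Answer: 115306983520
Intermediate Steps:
K(w) = -115 (K(w) = (1/2)*(-230) = -115)
A = 361
s(W) = 1390*W (s(W) = 695*(2*W) = 1390*W)
(126803 + K(-78))*(408375 + s(A)) = (126803 - 115)*(408375 + 1390*361) = 126688*(408375 + 501790) = 126688*910165 = 115306983520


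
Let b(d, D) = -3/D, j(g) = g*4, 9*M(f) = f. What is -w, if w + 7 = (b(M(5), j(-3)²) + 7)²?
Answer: -96097/2304 ≈ -41.709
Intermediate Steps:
M(f) = f/9
j(g) = 4*g
w = 96097/2304 (w = -7 + (-3/((4*(-3))²) + 7)² = -7 + (-3/((-12)²) + 7)² = -7 + (-3/144 + 7)² = -7 + (-3*1/144 + 7)² = -7 + (-1/48 + 7)² = -7 + (335/48)² = -7 + 112225/2304 = 96097/2304 ≈ 41.709)
-w = -1*96097/2304 = -96097/2304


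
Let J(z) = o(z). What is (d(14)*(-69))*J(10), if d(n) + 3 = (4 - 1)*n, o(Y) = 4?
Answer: -10764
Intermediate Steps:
J(z) = 4
d(n) = -3 + 3*n (d(n) = -3 + (4 - 1)*n = -3 + 3*n)
(d(14)*(-69))*J(10) = ((-3 + 3*14)*(-69))*4 = ((-3 + 42)*(-69))*4 = (39*(-69))*4 = -2691*4 = -10764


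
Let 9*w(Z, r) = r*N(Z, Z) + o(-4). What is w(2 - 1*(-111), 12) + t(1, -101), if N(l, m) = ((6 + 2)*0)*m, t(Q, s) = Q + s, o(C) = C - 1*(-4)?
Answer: -100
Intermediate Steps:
o(C) = 4 + C (o(C) = C + 4 = 4 + C)
N(l, m) = 0 (N(l, m) = (8*0)*m = 0*m = 0)
w(Z, r) = 0 (w(Z, r) = (r*0 + (4 - 4))/9 = (0 + 0)/9 = (⅑)*0 = 0)
w(2 - 1*(-111), 12) + t(1, -101) = 0 + (1 - 101) = 0 - 100 = -100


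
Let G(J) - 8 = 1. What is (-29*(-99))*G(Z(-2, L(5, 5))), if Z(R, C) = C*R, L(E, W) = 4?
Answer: 25839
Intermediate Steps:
G(J) = 9 (G(J) = 8 + 1 = 9)
(-29*(-99))*G(Z(-2, L(5, 5))) = -29*(-99)*9 = 2871*9 = 25839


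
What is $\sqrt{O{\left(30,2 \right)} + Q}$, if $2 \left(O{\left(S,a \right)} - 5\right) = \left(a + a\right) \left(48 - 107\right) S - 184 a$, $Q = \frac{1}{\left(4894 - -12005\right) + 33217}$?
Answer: $\frac{i \sqrt{2335172598187}}{25058} \approx 60.984 i$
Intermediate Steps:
$Q = \frac{1}{50116}$ ($Q = \frac{1}{\left(4894 + 12005\right) + 33217} = \frac{1}{16899 + 33217} = \frac{1}{50116} \approx 1.9954 \cdot 10^{-5}$)
$O{\left(S,a \right)} = 5 - 92 a - 59 S a$ ($O{\left(S,a \right)} = 5 + \frac{\left(a + a\right) \left(48 - 107\right) S - 184 a}{2} = 5 + \frac{2 a \left(-59\right) S - 184 a}{2} = 5 + \frac{- 118 a S - 184 a}{2} = 5 + \frac{- 118 S a - 184 a}{2} = 5 + \frac{- 184 a - 118 S a}{2} = 5 - \left(92 a + 59 S a\right) = 5 - 92 a - 59 S a$)
$\sqrt{O{\left(30,2 \right)} + Q} = \sqrt{\left(5 - 184 - 1770 \cdot 2\right) + \frac{1}{50116}} = \sqrt{\left(5 - 184 - 3540\right) + \frac{1}{50116}} = \sqrt{-3719 + \frac{1}{50116}} = \sqrt{- \frac{186381403}{50116}} = \frac{i \sqrt{2335172598187}}{25058}$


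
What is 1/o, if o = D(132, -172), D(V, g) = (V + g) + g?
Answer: -1/212 ≈ -0.0047170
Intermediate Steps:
D(V, g) = V + 2*g
o = -212 (o = 132 + 2*(-172) = 132 - 344 = -212)
1/o = 1/(-212) = -1/212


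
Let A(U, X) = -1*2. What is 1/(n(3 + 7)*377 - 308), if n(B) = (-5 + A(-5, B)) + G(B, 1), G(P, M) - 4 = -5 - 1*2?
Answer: -1/4078 ≈ -0.00024522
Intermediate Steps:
G(P, M) = -3 (G(P, M) = 4 + (-5 - 1*2) = 4 + (-5 - 2) = 4 - 7 = -3)
A(U, X) = -2
n(B) = -10 (n(B) = (-5 - 2) - 3 = -7 - 3 = -10)
1/(n(3 + 7)*377 - 308) = 1/(-10*377 - 308) = 1/(-3770 - 308) = 1/(-4078) = -1/4078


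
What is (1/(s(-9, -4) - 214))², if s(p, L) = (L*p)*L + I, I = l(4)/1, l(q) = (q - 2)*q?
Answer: 1/122500 ≈ 8.1633e-6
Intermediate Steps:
l(q) = q*(-2 + q) (l(q) = (-2 + q)*q = q*(-2 + q))
I = 8 (I = (4*(-2 + 4))/1 = (4*2)*1 = 8*1 = 8)
s(p, L) = 8 + p*L² (s(p, L) = (L*p)*L + 8 = p*L² + 8 = 8 + p*L²)
(1/(s(-9, -4) - 214))² = (1/((8 - 9*(-4)²) - 214))² = (1/((8 - 9*16) - 214))² = (1/((8 - 144) - 214))² = (1/(-136 - 214))² = (1/(-350))² = (-1/350)² = 1/122500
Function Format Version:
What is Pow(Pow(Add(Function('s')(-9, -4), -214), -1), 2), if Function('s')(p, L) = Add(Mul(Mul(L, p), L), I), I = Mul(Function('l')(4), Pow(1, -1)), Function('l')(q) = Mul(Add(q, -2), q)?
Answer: Rational(1, 122500) ≈ 8.1633e-6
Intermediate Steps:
Function('l')(q) = Mul(q, Add(-2, q)) (Function('l')(q) = Mul(Add(-2, q), q) = Mul(q, Add(-2, q)))
I = 8 (I = Mul(Mul(4, Add(-2, 4)), Pow(1, -1)) = Mul(Mul(4, 2), 1) = Mul(8, 1) = 8)
Function('s')(p, L) = Add(8, Mul(p, Pow(L, 2))) (Function('s')(p, L) = Add(Mul(Mul(L, p), L), 8) = Add(Mul(p, Pow(L, 2)), 8) = Add(8, Mul(p, Pow(L, 2))))
Pow(Pow(Add(Function('s')(-9, -4), -214), -1), 2) = Pow(Pow(Add(Add(8, Mul(-9, Pow(-4, 2))), -214), -1), 2) = Pow(Pow(Add(Add(8, Mul(-9, 16)), -214), -1), 2) = Pow(Pow(Add(Add(8, -144), -214), -1), 2) = Pow(Pow(Add(-136, -214), -1), 2) = Pow(Pow(-350, -1), 2) = Pow(Rational(-1, 350), 2) = Rational(1, 122500)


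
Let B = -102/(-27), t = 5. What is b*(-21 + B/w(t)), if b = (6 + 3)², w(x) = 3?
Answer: -1599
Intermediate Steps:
b = 81 (b = 9² = 81)
B = 34/9 (B = -102*(-1/27) = 34/9 ≈ 3.7778)
b*(-21 + B/w(t)) = 81*(-21 + (34/9)/3) = 81*(-21 + (34/9)*(⅓)) = 81*(-21 + 34/27) = 81*(-533/27) = -1599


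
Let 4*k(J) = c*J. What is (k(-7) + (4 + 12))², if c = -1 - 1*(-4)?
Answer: 1849/16 ≈ 115.56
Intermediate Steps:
c = 3 (c = -1 + 4 = 3)
k(J) = 3*J/4 (k(J) = (3*J)/4 = 3*J/4)
(k(-7) + (4 + 12))² = ((¾)*(-7) + (4 + 12))² = (-21/4 + 16)² = (43/4)² = 1849/16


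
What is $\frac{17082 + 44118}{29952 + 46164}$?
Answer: $\frac{5100}{6343} \approx 0.80404$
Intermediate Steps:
$\frac{17082 + 44118}{29952 + 46164} = \frac{61200}{76116} = 61200 \cdot \frac{1}{76116} = \frac{5100}{6343}$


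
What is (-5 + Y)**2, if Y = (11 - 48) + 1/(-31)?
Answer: 1697809/961 ≈ 1766.7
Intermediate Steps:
Y = -1148/31 (Y = -37 - 1/31 = -1148/31 ≈ -37.032)
(-5 + Y)**2 = (-5 - 1148/31)**2 = (-1303/31)**2 = 1697809/961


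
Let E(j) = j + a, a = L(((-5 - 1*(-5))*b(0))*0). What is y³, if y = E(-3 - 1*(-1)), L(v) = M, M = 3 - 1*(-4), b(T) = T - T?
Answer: 125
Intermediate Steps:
b(T) = 0
M = 7 (M = 3 + 4 = 7)
L(v) = 7
a = 7
E(j) = 7 + j (E(j) = j + 7 = 7 + j)
y = 5 (y = 7 + (-3 - 1*(-1)) = 7 + (-3 + 1) = 7 - 2 = 5)
y³ = 5³ = 125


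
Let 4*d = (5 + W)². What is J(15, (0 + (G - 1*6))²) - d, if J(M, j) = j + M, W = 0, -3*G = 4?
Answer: 2251/36 ≈ 62.528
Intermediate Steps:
G = -4/3 (G = -⅓*4 = -4/3 ≈ -1.3333)
J(M, j) = M + j
d = 25/4 (d = (5 + 0)²/4 = (¼)*5² = (¼)*25 = 25/4 ≈ 6.2500)
J(15, (0 + (G - 1*6))²) - d = (15 + (0 + (-4/3 - 1*6))²) - 1*25/4 = (15 + (0 + (-4/3 - 6))²) - 25/4 = (15 + (0 - 22/3)²) - 25/4 = (15 + (-22/3)²) - 25/4 = (15 + 484/9) - 25/4 = 619/9 - 25/4 = 2251/36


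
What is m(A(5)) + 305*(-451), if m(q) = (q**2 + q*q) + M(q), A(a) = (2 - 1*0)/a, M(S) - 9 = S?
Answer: -3438632/25 ≈ -1.3755e+5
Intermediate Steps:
M(S) = 9 + S
A(a) = 2/a (A(a) = (2 + 0)/a = 2/a)
m(q) = 9 + q + 2*q**2 (m(q) = (q**2 + q*q) + (9 + q) = (q**2 + q**2) + (9 + q) = 2*q**2 + (9 + q) = 9 + q + 2*q**2)
m(A(5)) + 305*(-451) = (9 + 2/5 + 2*(2/5)**2) + 305*(-451) = (9 + 2*(1/5) + 2*(2*(1/5))**2) - 137555 = (9 + 2/5 + 2*(2/5)**2) - 137555 = (9 + 2/5 + 2*(4/25)) - 137555 = (9 + 2/5 + 8/25) - 137555 = 243/25 - 137555 = -3438632/25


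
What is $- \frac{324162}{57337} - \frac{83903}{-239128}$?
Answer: $- \frac{72705464425}{13710882136} \approx -5.3028$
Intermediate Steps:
$- \frac{324162}{57337} - \frac{83903}{-239128} = \left(-324162\right) \frac{1}{57337} - - \frac{83903}{239128} = - \frac{324162}{57337} + \frac{83903}{239128} = - \frac{72705464425}{13710882136}$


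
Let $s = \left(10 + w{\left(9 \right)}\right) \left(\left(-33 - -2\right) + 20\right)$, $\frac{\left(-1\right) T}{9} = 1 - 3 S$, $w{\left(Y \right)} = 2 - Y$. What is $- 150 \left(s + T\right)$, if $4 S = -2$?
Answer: $8325$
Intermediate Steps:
$S = - \frac{1}{2}$ ($S = \frac{1}{4} \left(-2\right) = - \frac{1}{2} \approx -0.5$)
$T = - \frac{45}{2}$ ($T = - 9 \left(1 - - \frac{3}{2}\right) = - 9 \left(1 + \frac{3}{2}\right) = \left(-9\right) \frac{5}{2} = - \frac{45}{2} \approx -22.5$)
$s = -33$ ($s = \left(10 + \left(2 - 9\right)\right) \left(\left(-33 - -2\right) + 20\right) = \left(10 + \left(2 - 9\right)\right) \left(\left(-33 + 2\right) + 20\right) = \left(10 - 7\right) \left(-31 + 20\right) = 3 \left(-11\right) = -33$)
$- 150 \left(s + T\right) = - 150 \left(-33 - \frac{45}{2}\right) = \left(-150\right) \left(- \frac{111}{2}\right) = 8325$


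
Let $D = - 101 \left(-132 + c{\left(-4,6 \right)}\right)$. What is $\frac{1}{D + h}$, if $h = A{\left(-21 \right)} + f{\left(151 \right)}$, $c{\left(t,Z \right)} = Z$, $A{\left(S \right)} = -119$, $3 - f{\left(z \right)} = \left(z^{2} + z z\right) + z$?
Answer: $- \frac{1}{33143} \approx -3.0172 \cdot 10^{-5}$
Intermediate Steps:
$f{\left(z \right)} = 3 - z - 2 z^{2}$ ($f{\left(z \right)} = 3 - \left(\left(z^{2} + z z\right) + z\right) = 3 - \left(\left(z^{2} + z^{2}\right) + z\right) = 3 - \left(2 z^{2} + z\right) = 3 - \left(z + 2 z^{2}\right) = 3 - z - 2 z^{2}$)
$D = 12726$ ($D = - 101 \left(-132 + 6\right) = \left(-101\right) \left(-126\right) = 12726$)
$h = -45869$ ($h = -119 - \left(148 + 45602\right) = -119 - 45750 = -45869$)
$\frac{1}{D + h} = \frac{1}{12726 - 45869} = \frac{1}{-33143} = - \frac{1}{33143}$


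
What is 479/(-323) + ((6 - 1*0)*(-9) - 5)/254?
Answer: -140723/82042 ≈ -1.7153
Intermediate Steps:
479/(-323) + ((6 - 1*0)*(-9) - 5)/254 = 479*(-1/323) + ((6 + 0)*(-9) - 5)*(1/254) = -479/323 + (6*(-9) - 5)*(1/254) = -479/323 + (-54 - 5)*(1/254) = -479/323 - 59*1/254 = -479/323 - 59/254 = -140723/82042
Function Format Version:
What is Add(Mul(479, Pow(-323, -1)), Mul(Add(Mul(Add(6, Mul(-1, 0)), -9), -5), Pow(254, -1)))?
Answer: Rational(-140723, 82042) ≈ -1.7153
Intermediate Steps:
Add(Mul(479, Pow(-323, -1)), Mul(Add(Mul(Add(6, Mul(-1, 0)), -9), -5), Pow(254, -1))) = Add(Mul(479, Rational(-1, 323)), Mul(Add(Mul(Add(6, 0), -9), -5), Rational(1, 254))) = Add(Rational(-479, 323), Mul(Add(Mul(6, -9), -5), Rational(1, 254))) = Add(Rational(-479, 323), Mul(Add(-54, -5), Rational(1, 254))) = Add(Rational(-479, 323), Mul(-59, Rational(1, 254))) = Add(Rational(-479, 323), Rational(-59, 254)) = Rational(-140723, 82042)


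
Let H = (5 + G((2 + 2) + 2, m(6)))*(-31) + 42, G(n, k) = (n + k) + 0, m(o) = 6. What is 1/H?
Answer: -1/485 ≈ -0.0020619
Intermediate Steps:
G(n, k) = k + n (G(n, k) = (k + n) + 0 = k + n)
H = -485 (H = (5 + (6 + ((2 + 2) + 2)))*(-31) + 42 = (5 + (6 + (4 + 2)))*(-31) + 42 = (5 + (6 + 6))*(-31) + 42 = (5 + 12)*(-31) + 42 = 17*(-31) + 42 = -527 + 42 = -485)
1/H = 1/(-485) = -1/485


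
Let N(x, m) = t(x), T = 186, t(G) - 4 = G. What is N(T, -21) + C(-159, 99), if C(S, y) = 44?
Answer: 234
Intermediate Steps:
t(G) = 4 + G
N(x, m) = 4 + x
N(T, -21) + C(-159, 99) = (4 + 186) + 44 = 190 + 44 = 234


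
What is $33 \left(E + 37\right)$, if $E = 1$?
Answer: $1254$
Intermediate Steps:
$33 \left(E + 37\right) = 33 \left(1 + 37\right) = 33 \cdot 38 = 1254$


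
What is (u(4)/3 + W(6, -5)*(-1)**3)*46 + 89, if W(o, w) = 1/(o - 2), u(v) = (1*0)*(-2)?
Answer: 155/2 ≈ 77.500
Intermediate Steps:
u(v) = 0 (u(v) = 0*(-2) = 0)
W(o, w) = 1/(-2 + o)
(u(4)/3 + W(6, -5)*(-1)**3)*46 + 89 = (0/3 + (-1)**3/(-2 + 6))*46 + 89 = (0*(1/3) - 1/4)*46 + 89 = (0 + (1/4)*(-1))*46 + 89 = (0 - 1/4)*46 + 89 = -1/4*46 + 89 = -23/2 + 89 = 155/2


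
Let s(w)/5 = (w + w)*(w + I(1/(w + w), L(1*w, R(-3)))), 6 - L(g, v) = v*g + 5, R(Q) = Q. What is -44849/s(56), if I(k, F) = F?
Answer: -6407/18000 ≈ -0.35594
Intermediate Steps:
L(g, v) = 1 - g*v (L(g, v) = 6 - (v*g + 5) = 6 - (g*v + 5) = 6 - (5 + g*v) = 6 + (-5 - g*v) = 1 - g*v)
s(w) = 10*w*(1 + 4*w) (s(w) = 5*((w + w)*(w + (1 - 1*1*w*(-3)))) = 5*((2*w)*(w + (1 - 1*w*(-3)))) = 5*((2*w)*(w + (1 + 3*w))) = 5*((2*w)*(1 + 4*w)) = 5*(2*w*(1 + 4*w)) = 10*w*(1 + 4*w))
-44849/s(56) = -44849*1/(560*(1 + 4*56)) = -44849*1/(560*(1 + 224)) = -44849/(10*56*225) = -44849/126000 = -44849*1/126000 = -6407/18000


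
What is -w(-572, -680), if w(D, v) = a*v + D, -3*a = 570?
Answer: -128628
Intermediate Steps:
a = -190 (a = -⅓*570 = -190)
w(D, v) = D - 190*v (w(D, v) = -190*v + D = D - 190*v)
-w(-572, -680) = -(-572 - 190*(-680)) = -(-572 + 129200) = -1*128628 = -128628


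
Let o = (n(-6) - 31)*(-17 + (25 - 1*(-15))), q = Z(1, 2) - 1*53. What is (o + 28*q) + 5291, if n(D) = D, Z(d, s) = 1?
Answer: 2984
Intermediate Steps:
q = -52 (q = 1 - 1*53 = 1 - 53 = -52)
o = -851 (o = (-6 - 31)*(-17 + (25 - 1*(-15))) = -37*(-17 + (25 + 15)) = -37*(-17 + 40) = -37*23 = -851)
(o + 28*q) + 5291 = (-851 + 28*(-52)) + 5291 = (-851 - 1456) + 5291 = -2307 + 5291 = 2984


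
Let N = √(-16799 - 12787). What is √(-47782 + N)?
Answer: √(-47782 + I*√29586) ≈ 0.3934 + 218.59*I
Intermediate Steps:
N = I*√29586 (N = √(-29586) = I*√29586 ≈ 172.01*I)
√(-47782 + N) = √(-47782 + I*√29586)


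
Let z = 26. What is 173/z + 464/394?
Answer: 40113/5122 ≈ 7.8315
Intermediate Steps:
173/z + 464/394 = 173/26 + 464/394 = 173*(1/26) + 464*(1/394) = 173/26 + 232/197 = 40113/5122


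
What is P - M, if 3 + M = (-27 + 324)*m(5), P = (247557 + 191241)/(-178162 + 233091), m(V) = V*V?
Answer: -407244240/54929 ≈ -7414.0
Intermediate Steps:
m(V) = V²
P = 438798/54929 ≈ 7.9885
M = 7422 (M = -3 + (-27 + 324)*5² = -3 + 297*25 = -3 + 7425 = 7422)
P - M = 438798/54929 - 1*7422 = 438798/54929 - 7422 = -407244240/54929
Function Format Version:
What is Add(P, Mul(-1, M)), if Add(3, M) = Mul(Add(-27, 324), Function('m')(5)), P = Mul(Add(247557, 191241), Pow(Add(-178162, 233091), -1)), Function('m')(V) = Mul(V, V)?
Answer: Rational(-407244240, 54929) ≈ -7414.0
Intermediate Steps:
Function('m')(V) = Pow(V, 2)
P = Rational(438798, 54929) (P = Mul(438798, Pow(54929, -1)) = Mul(438798, Rational(1, 54929)) = Rational(438798, 54929) ≈ 7.9885)
M = 7422 (M = Add(-3, Mul(Add(-27, 324), Pow(5, 2))) = Add(-3, Mul(297, 25)) = Add(-3, 7425) = 7422)
Add(P, Mul(-1, M)) = Add(Rational(438798, 54929), Mul(-1, 7422)) = Add(Rational(438798, 54929), -7422) = Rational(-407244240, 54929)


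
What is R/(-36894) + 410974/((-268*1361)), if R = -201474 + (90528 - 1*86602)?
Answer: 1094091599/258788706 ≈ 4.2277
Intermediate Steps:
R = -197548 (R = -201474 + (90528 - 86602) = -201474 + 3926 = -197548)
R/(-36894) + 410974/((-268*1361)) = -197548/(-36894) + 410974/((-268*1361)) = -197548*(-1/36894) + 410974/(-364748) = 7598/1419 + 410974*(-1/364748) = 7598/1419 - 205487/182374 = 1094091599/258788706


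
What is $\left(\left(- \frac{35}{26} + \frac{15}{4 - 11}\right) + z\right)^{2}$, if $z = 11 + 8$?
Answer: $\frac{7969329}{33124} \approx 240.59$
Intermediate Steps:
$z = 19$
$\left(\left(- \frac{35}{26} + \frac{15}{4 - 11}\right) + z\right)^{2} = \left(\left(- \frac{35}{26} + \frac{15}{4 - 11}\right) + 19\right)^{2} = \left(\left(\left(-35\right) \frac{1}{26} + \frac{15}{4 - 11}\right) + 19\right)^{2} = \left(\left(- \frac{35}{26} + \frac{15}{-7}\right) + 19\right)^{2} = \left(\left(- \frac{35}{26} + 15 \left(- \frac{1}{7}\right)\right) + 19\right)^{2} = \left(\left(- \frac{35}{26} - \frac{15}{7}\right) + 19\right)^{2} = \left(- \frac{635}{182} + 19\right)^{2} = \left(\frac{2823}{182}\right)^{2} = \frac{7969329}{33124}$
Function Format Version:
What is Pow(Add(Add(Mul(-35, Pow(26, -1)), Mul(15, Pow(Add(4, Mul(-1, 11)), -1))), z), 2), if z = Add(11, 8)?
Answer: Rational(7969329, 33124) ≈ 240.59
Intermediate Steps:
z = 19
Pow(Add(Add(Mul(-35, Pow(26, -1)), Mul(15, Pow(Add(4, Mul(-1, 11)), -1))), z), 2) = Pow(Add(Add(Mul(-35, Pow(26, -1)), Mul(15, Pow(Add(4, Mul(-1, 11)), -1))), 19), 2) = Pow(Add(Add(Mul(-35, Rational(1, 26)), Mul(15, Pow(Add(4, -11), -1))), 19), 2) = Pow(Add(Add(Rational(-35, 26), Mul(15, Pow(-7, -1))), 19), 2) = Pow(Add(Add(Rational(-35, 26), Mul(15, Rational(-1, 7))), 19), 2) = Pow(Add(Add(Rational(-35, 26), Rational(-15, 7)), 19), 2) = Pow(Add(Rational(-635, 182), 19), 2) = Pow(Rational(2823, 182), 2) = Rational(7969329, 33124)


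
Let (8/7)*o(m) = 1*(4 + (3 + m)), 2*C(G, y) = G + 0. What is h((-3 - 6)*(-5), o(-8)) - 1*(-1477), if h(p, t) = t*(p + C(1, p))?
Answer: 22995/16 ≈ 1437.2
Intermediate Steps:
C(G, y) = G/2 (C(G, y) = (G + 0)/2 = G/2)
o(m) = 49/8 + 7*m/8 (o(m) = 7*(1*(4 + (3 + m)))/8 = 7*(1*(7 + m))/8 = 7*(7 + m)/8 = 49/8 + 7*m/8)
h(p, t) = t*(½ + p) (h(p, t) = t*(p + (½)*1) = t*(p + ½) = t*(½ + p))
h((-3 - 6)*(-5), o(-8)) - 1*(-1477) = (49/8 + (7/8)*(-8))*(½ + (-3 - 6)*(-5)) - 1*(-1477) = (49/8 - 7)*(½ - 9*(-5)) + 1477 = -7*(½ + 45)/8 + 1477 = -7/8*91/2 + 1477 = -637/16 + 1477 = 22995/16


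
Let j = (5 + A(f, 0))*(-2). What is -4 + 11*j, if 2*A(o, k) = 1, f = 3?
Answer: -125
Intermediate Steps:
A(o, k) = ½ (A(o, k) = (½)*1 = ½)
j = -11 (j = (5 + ½)*(-2) = (11/2)*(-2) = -11)
-4 + 11*j = -4 + 11*(-11) = -4 - 121 = -125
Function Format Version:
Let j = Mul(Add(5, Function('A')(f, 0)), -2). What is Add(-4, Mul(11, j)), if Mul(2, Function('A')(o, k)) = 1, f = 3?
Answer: -125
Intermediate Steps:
Function('A')(o, k) = Rational(1, 2) (Function('A')(o, k) = Mul(Rational(1, 2), 1) = Rational(1, 2))
j = -11 (j = Mul(Add(5, Rational(1, 2)), -2) = Mul(Rational(11, 2), -2) = -11)
Add(-4, Mul(11, j)) = Add(-4, Mul(11, -11)) = Add(-4, -121) = -125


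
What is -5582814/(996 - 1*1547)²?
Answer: -5582814/303601 ≈ -18.389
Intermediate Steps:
-5582814/(996 - 1*1547)² = -5582814/(996 - 1547)² = -5582814/((-551)²) = -5582814/303601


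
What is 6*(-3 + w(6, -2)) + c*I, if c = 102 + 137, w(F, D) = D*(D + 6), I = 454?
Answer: 108440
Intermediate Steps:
w(F, D) = D*(6 + D)
c = 239
6*(-3 + w(6, -2)) + c*I = 6*(-3 - 2*(6 - 2)) + 239*454 = 6*(-3 - 2*4) + 108506 = 6*(-3 - 8) + 108506 = 6*(-11) + 108506 = -66 + 108506 = 108440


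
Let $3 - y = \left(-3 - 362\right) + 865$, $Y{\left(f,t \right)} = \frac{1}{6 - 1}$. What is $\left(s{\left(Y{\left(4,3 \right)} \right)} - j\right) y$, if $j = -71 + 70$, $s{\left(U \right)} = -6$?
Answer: $2485$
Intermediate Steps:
$Y{\left(f,t \right)} = \frac{1}{5}$
$j = -1$
$y = -497$ ($y = 3 - \left(\left(-3 - 362\right) + 865\right) = 3 - \left(-365 + 865\right) = 3 - 500 = -497$)
$\left(s{\left(Y{\left(4,3 \right)} \right)} - j\right) y = \left(-6 - -1\right) \left(-497\right) = \left(-6 + 1\right) \left(-497\right) = \left(-5\right) \left(-497\right) = 2485$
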